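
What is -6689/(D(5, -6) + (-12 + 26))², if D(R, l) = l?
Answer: -6689/64 ≈ -104.52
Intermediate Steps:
-6689/(D(5, -6) + (-12 + 26))² = -6689/(-6 + (-12 + 26))² = -6689/(-6 + 14)² = -6689/(8²) = -6689/64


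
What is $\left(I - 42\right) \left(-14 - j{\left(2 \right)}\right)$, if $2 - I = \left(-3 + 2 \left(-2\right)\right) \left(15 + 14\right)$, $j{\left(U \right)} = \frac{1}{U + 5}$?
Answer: $- \frac{16137}{7} \approx -2305.3$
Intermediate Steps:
$j{\left(U \right)} = \frac{1}{5 + U}$
$I = 205$ ($I = 2 - \left(-3 + 2 \left(-2\right)\right) \left(15 + 14\right) = 2 - \left(-3 - 4\right) 29 = 2 - \left(-7\right) 29 = 2 - -203 = 2 + 203 = 205$)
$\left(I - 42\right) \left(-14 - j{\left(2 \right)}\right) = \left(205 - 42\right) \left(-14 - \frac{1}{5 + 2}\right) = 163 \left(-14 - \frac{1}{7}\right) = 163 \left(- \frac{99}{7}\right) = - \frac{16137}{7}$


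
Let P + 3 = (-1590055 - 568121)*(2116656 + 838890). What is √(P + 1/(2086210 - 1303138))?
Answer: 11*I*√224481269643885637906/65256 ≈ 2.5256e+6*I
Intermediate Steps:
P = -6378588444099 (P = -3 + (-1590055 - 568121)*(2116656 + 838890) = -3 - 2158176*2955546 = -3 - 6378588444096 = -6378588444099)
√(P + 1/(2086210 - 1303138)) = √(-6378588444099 + 1/(2086210 - 1303138)) = √(-6378588444099 + 1/783072) = √(-4994894010097492127/783072) = 11*I*√224481269643885637906/65256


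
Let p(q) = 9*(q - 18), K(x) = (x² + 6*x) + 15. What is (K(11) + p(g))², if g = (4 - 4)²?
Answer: 1600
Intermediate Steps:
K(x) = 15 + x² + 6*x
g = 0 (g = 0² = 0)
p(q) = -162 + 9*q (p(q) = 9*(-18 + q) = -162 + 9*q)
(K(11) + p(g))² = ((15 + 11² + 6*11) + (-162 + 9*0))² = ((15 + 121 + 66) + (-162 + 0))² = (202 - 162)² = 40² = 1600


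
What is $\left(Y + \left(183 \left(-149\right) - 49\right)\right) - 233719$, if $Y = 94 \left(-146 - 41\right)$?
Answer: $-278613$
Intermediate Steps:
$Y = -17578$ ($Y = 94 \left(-187\right) = -17578$)
$\left(Y + \left(183 \left(-149\right) - 49\right)\right) - 233719 = \left(-17578 + \left(183 \left(-149\right) - 49\right)\right) - 233719 = \left(-17578 - 27316\right) - 233719 = -44894 - 233719 = -278613$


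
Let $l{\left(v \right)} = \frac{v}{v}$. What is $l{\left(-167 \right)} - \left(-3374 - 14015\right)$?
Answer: $17390$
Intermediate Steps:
$l{\left(v \right)} = 1$
$l{\left(-167 \right)} - \left(-3374 - 14015\right) = 1 - \left(-3374 - 14015\right) = 1 - -17389 = 1 + 17389 = 17390$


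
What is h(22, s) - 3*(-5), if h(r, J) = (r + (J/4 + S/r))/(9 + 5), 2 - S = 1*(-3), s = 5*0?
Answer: 5109/308 ≈ 16.588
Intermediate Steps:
s = 0
S = 5 (S = 2 - (-3) = 2 - 1*(-3) = 2 + 3 = 5)
h(r, J) = r/14 + J/56 + 5/(14*r) (h(r, J) = (r + (J/4 + 5/r))/(9 + 5) = (r + (J*(¼) + 5/r))/14 = (r + (J/4 + 5/r))*(1/14) = (r + (5/r + J/4))*(1/14) = (r + 5/r + J/4)*(1/14) = r/14 + J/56 + 5/(14*r))
h(22, s) - 3*(-5) = (1/56)*(20 + 22*(0 + 4*22))/22 - 3*(-5) = (1/56)*(1/22)*(20 + 22*(0 + 88)) + 15 = (1/56)*(1/22)*(20 + 22*88) + 15 = (1/56)*(1/22)*(20 + 1936) + 15 = (1/56)*(1/22)*1956 + 15 = 489/308 + 15 = 5109/308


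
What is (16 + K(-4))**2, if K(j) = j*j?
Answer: 1024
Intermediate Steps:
K(j) = j**2
(16 + K(-4))**2 = (16 + (-4)**2)**2 = (16 + 16)**2 = 32**2 = 1024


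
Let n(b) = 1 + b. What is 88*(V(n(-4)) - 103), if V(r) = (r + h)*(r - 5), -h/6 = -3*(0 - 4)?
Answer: 43736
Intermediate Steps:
h = -72 (h = -(-18)*(0 - 4) = -(-18)*(-4) = -6*12 = -72)
V(r) = (-72 + r)*(-5 + r) (V(r) = (r - 72)*(r - 5) = (-72 + r)*(-5 + r))
88*(V(n(-4)) - 103) = 88*((360 + (1 - 4)² - 77*(1 - 4)) - 103) = 88*((360 + (-3)² - 77*(-3)) - 103) = 88*((360 + 9 + 231) - 103) = 88*(600 - 103) = 88*497 = 43736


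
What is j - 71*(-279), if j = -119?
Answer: 19690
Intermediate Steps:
j - 71*(-279) = -119 - 71*(-279) = -119 + 19809 = 19690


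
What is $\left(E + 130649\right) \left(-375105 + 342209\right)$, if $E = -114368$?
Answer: $-535579776$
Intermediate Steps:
$\left(E + 130649\right) \left(-375105 + 342209\right) = \left(-114368 + 130649\right) \left(-375105 + 342209\right) = 16281 \left(-32896\right) = -535579776$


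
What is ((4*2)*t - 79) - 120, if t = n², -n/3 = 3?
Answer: 449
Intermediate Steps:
n = -9 (n = -3*3 = -9)
t = 81 (t = (-9)² = 81)
((4*2)*t - 79) - 120 = ((4*2)*81 - 79) - 120 = (8*81 - 79) - 120 = (648 - 79) - 120 = 569 - 120 = 449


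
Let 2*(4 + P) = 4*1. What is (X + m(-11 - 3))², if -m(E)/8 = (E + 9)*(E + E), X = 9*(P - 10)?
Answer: 1507984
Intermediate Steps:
P = -2 (P = -4 + (4*1)/2 = -4 + (½)*4 = -4 + 2 = -2)
X = -108 (X = 9*(-2 - 10) = 9*(-12) = -108)
m(E) = -16*E*(9 + E) (m(E) = -8*(E + 9)*(E + E) = -8*(9 + E)*2*E = -16*E*(9 + E))
(X + m(-11 - 3))² = (-108 - 16*(-11 - 3)*(9 + (-11 - 3)))² = (-108 - 16*(-14)*(9 - 14))² = (-108 - 16*(-14)*(-5))² = (-108 - 1120)² = (-1228)² = 1507984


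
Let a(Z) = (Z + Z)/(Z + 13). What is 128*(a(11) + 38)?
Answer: 14944/3 ≈ 4981.3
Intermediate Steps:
a(Z) = 2*Z/(13 + Z) (a(Z) = (2*Z)/(13 + Z) = 2*Z/(13 + Z))
128*(a(11) + 38) = 128*(2*11/(13 + 11) + 38) = 128*(2*11/24 + 38) = 128*(2*11*(1/24) + 38) = 128*(11/12 + 38) = 128*(467/12) = 14944/3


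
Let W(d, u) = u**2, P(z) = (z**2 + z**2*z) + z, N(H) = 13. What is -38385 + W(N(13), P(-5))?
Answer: -27360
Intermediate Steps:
P(z) = z + z**2 + z**3 (P(z) = (z**2 + z**3) + z = z + z**2 + z**3)
-38385 + W(N(13), P(-5)) = -38385 + (-5*(1 - 5 + (-5)**2))**2 = -38385 + (-5*(1 - 5 + 25))**2 = -38385 + (-5*21)**2 = -38385 + (-105)**2 = -38385 + 11025 = -27360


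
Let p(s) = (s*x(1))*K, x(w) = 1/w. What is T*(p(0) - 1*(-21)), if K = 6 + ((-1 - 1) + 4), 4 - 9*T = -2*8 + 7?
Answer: 91/3 ≈ 30.333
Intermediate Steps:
T = 13/9 (T = 4/9 - (-2*8 + 7)/9 = 4/9 - (-16 + 7)/9 = 4/9 - ⅑*(-9) = 4/9 + 1 = 13/9 ≈ 1.4444)
K = 8 (K = 6 + (-2 + 4) = 6 + 2 = 8)
p(s) = 8*s (p(s) = (s/1)*8 = (s*1)*8 = s*8 = 8*s)
T*(p(0) - 1*(-21)) = 13*(8*0 - 1*(-21))/9 = 13*(0 + 21)/9 = (13/9)*21 = 91/3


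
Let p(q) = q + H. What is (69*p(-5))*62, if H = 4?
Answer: -4278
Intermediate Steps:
p(q) = 4 + q (p(q) = q + 4 = 4 + q)
(69*p(-5))*62 = (69*(4 - 5))*62 = (69*(-1))*62 = -69*62 = -4278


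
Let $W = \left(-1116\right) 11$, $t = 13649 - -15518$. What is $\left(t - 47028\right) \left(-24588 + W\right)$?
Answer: $658427904$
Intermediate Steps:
$t = 29167$ ($t = 13649 + 15518 = 29167$)
$W = -12276$
$\left(t - 47028\right) \left(-24588 + W\right) = \left(29167 - 47028\right) \left(-24588 - 12276\right) = \left(-17861\right) \left(-36864\right) = 658427904$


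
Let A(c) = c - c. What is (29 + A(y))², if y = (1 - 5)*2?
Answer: 841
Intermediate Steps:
y = -8 (y = -4*2 = -8)
A(c) = 0
(29 + A(y))² = (29 + 0)² = 29² = 841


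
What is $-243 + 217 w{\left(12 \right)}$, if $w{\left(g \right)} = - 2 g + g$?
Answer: $-2847$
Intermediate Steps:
$w{\left(g \right)} = - g$
$-243 + 217 w{\left(12 \right)} = -243 + 217 \left(\left(-1\right) 12\right) = -243 + 217 \left(-12\right) = -243 - 2604 = -2847$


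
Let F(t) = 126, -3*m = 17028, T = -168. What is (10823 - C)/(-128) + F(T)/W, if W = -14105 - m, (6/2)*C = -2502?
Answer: -98272981/1078912 ≈ -91.085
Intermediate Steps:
C = -834 (C = (⅓)*(-2502) = -834)
m = -5676 (m = -⅓*17028 = -5676)
W = -8429 (W = -14105 - 1*(-5676) = -14105 + 5676 = -8429)
(10823 - C)/(-128) + F(T)/W = (10823 - 1*(-834))/(-128) + 126/(-8429) = (10823 + 834)*(-1/128) + 126*(-1/8429) = 11657*(-1/128) - 126/8429 = -11657/128 - 126/8429 = -98272981/1078912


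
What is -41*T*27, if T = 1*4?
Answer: -4428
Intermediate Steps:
T = 4
-41*T*27 = -41*4*27 = -164*27 = -4428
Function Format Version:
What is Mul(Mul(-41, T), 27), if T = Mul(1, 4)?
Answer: -4428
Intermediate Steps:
T = 4
Mul(Mul(-41, T), 27) = Mul(Mul(-41, 4), 27) = Mul(-164, 27) = -4428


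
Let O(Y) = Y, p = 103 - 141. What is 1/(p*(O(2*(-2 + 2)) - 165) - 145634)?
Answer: -1/139364 ≈ -7.1755e-6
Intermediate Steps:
p = -38
1/(p*(O(2*(-2 + 2)) - 165) - 145634) = 1/(-38*(2*(-2 + 2) - 165) - 145634) = 1/(-38*(2*0 - 165) - 145634) = 1/(-38*(0 - 165) - 145634) = 1/(-38*(-165) - 145634) = 1/(6270 - 145634) = 1/(-139364) = -1/139364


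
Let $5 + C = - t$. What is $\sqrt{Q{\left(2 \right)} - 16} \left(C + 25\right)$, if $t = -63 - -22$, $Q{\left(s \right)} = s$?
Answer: $61 i \sqrt{14} \approx 228.24 i$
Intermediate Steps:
$t = -41$ ($t = -63 + 22 = -41$)
$C = 36$ ($C = -5 - -41 = -5 + 41 = 36$)
$\sqrt{Q{\left(2 \right)} - 16} \left(C + 25\right) = \sqrt{2 - 16} \left(36 + 25\right) = \sqrt{-14} \cdot 61 = i \sqrt{14} \cdot 61 = 61 i \sqrt{14}$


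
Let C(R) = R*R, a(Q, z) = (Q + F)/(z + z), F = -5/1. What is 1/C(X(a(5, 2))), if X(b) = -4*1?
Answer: 1/16 ≈ 0.062500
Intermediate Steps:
F = -5 (F = -5*1 = -5)
a(Q, z) = (-5 + Q)/(2*z) (a(Q, z) = (Q - 5)/(z + z) = (-5 + Q)/((2*z)) = (-5 + Q)*(1/(2*z)) = (-5 + Q)/(2*z))
X(b) = -4
C(R) = R²
1/C(X(a(5, 2))) = 1/((-4)²) = 1/16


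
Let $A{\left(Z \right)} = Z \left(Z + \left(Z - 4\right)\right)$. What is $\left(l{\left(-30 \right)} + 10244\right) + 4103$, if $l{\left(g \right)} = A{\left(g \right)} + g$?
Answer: $16237$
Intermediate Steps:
$A{\left(Z \right)} = Z \left(-4 + 2 Z\right)$ ($A{\left(Z \right)} = Z \left(Z + \left(-4 + Z\right)\right) = Z \left(-4 + 2 Z\right)$)
$l{\left(g \right)} = g + 2 g \left(-2 + g\right)$ ($l{\left(g \right)} = 2 g \left(-2 + g\right) + g = g + 2 g \left(-2 + g\right)$)
$\left(l{\left(-30 \right)} + 10244\right) + 4103 = \left(- 30 \left(-3 + 2 \left(-30\right)\right) + 10244\right) + 4103 = \left(- 30 \left(-3 - 60\right) + 10244\right) + 4103 = \left(\left(-30\right) \left(-63\right) + 10244\right) + 4103 = \left(1890 + 10244\right) + 4103 = 12134 + 4103 = 16237$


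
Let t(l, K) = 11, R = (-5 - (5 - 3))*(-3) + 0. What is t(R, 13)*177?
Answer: 1947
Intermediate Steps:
R = 21 (R = (-5 - 1*2)*(-3) + 0 = (-5 - 2)*(-3) + 0 = -7*(-3) + 0 = 21 + 0 = 21)
t(R, 13)*177 = 11*177 = 1947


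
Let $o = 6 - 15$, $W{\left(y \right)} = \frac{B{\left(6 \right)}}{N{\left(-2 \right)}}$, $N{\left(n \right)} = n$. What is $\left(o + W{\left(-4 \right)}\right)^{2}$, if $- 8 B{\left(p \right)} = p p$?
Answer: $\frac{729}{16} \approx 45.563$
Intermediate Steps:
$B{\left(p \right)} = - \frac{p^{2}}{8}$ ($B{\left(p \right)} = - \frac{p p}{8} = - \frac{p^{2}}{8}$)
$W{\left(y \right)} = \frac{9}{4}$ ($W{\left(y \right)} = \frac{\left(- \frac{1}{8}\right) 6^{2}}{-2} = \left(- \frac{1}{8}\right) 36 \left(- \frac{1}{2}\right) = \left(- \frac{9}{2}\right) \left(- \frac{1}{2}\right) = \frac{9}{4}$)
$o = -9$ ($o = 6 - 15 = -9$)
$\left(o + W{\left(-4 \right)}\right)^{2} = \left(-9 + \frac{9}{4}\right)^{2} = \left(- \frac{27}{4}\right)^{2} = \frac{729}{16}$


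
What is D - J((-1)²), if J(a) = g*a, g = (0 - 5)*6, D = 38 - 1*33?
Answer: 35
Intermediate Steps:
D = 5 (D = 38 - 33 = 5)
g = -30 (g = -5*6 = -30)
J(a) = -30*a
D - J((-1)²) = 5 - (-30)*(-1)² = 5 - (-30) = 5 - 1*(-30) = 5 + 30 = 35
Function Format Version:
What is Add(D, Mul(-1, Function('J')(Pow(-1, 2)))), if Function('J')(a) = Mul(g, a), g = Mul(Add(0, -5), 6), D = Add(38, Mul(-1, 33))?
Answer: 35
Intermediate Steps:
D = 5 (D = Add(38, -33) = 5)
g = -30 (g = Mul(-5, 6) = -30)
Function('J')(a) = Mul(-30, a)
Add(D, Mul(-1, Function('J')(Pow(-1, 2)))) = Add(5, Mul(-1, Mul(-30, Pow(-1, 2)))) = Add(5, Mul(-1, Mul(-30, 1))) = Add(5, Mul(-1, -30)) = Add(5, 30) = 35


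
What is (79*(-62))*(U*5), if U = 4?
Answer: -97960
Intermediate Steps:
(79*(-62))*(U*5) = (79*(-62))*(4*5) = -4898*20 = -97960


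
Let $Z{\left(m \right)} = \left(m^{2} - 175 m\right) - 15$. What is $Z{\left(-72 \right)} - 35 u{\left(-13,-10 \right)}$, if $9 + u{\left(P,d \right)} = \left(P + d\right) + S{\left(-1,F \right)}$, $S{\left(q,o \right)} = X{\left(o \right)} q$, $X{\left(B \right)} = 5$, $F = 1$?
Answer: $19064$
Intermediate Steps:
$S{\left(q,o \right)} = 5 q$
$Z{\left(m \right)} = -15 + m^{2} - 175 m$
$u{\left(P,d \right)} = -14 + P + d$ ($u{\left(P,d \right)} = -9 + \left(\left(P + d\right) + 5 \left(-1\right)\right) = -9 - \left(5 - P - d\right) = -9 + \left(-5 + P + d\right) = -14 + P + d$)
$Z{\left(-72 \right)} - 35 u{\left(-13,-10 \right)} = \left(-15 + \left(-72\right)^{2} - -12600\right) - 35 \left(-14 - 13 - 10\right) = \left(-15 + 5184 + 12600\right) - 35 \left(-37\right) = 17769 - -1295 = 17769 + 1295 = 19064$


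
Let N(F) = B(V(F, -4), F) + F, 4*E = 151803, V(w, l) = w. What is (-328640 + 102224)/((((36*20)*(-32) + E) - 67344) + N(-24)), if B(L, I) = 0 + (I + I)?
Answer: 301888/70007 ≈ 4.3123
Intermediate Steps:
B(L, I) = 2*I (B(L, I) = 0 + 2*I = 2*I)
E = 151803/4 (E = (1/4)*151803 = 151803/4 ≈ 37951.)
N(F) = 3*F (N(F) = 2*F + F = 3*F)
(-328640 + 102224)/((((36*20)*(-32) + E) - 67344) + N(-24)) = (-328640 + 102224)/((((36*20)*(-32) + 151803/4) - 67344) + 3*(-24)) = -226416/(((720*(-32) + 151803/4) - 67344) - 72) = -226416/(((-23040 + 151803/4) - 67344) - 72) = -226416/((59643/4 - 67344) - 72) = -226416/(-209733/4 - 72) = -226416/(-210021/4) = -226416*(-4/210021) = 301888/70007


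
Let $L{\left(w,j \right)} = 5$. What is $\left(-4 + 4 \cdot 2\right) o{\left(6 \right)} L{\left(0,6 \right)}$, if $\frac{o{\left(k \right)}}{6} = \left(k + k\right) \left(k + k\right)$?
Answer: $17280$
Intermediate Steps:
$o{\left(k \right)} = 24 k^{2}$ ($o{\left(k \right)} = 6 \left(k + k\right) \left(k + k\right) = 6 \cdot 2 k 2 k = 6 \cdot 4 k^{2} = 24 k^{2}$)
$\left(-4 + 4 \cdot 2\right) o{\left(6 \right)} L{\left(0,6 \right)} = \left(-4 + 4 \cdot 2\right) 24 \cdot 6^{2} \cdot 5 = \left(-4 + 8\right) 24 \cdot 36 \cdot 5 = 4 \cdot 864 \cdot 5 = 3456 \cdot 5 = 17280$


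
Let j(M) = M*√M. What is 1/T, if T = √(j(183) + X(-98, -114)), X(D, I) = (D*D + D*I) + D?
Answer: (20678 + 183*√183)^(-½) ≈ 0.0065719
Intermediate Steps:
X(D, I) = D + D² + D*I (X(D, I) = (D² + D*I) + D = D + D² + D*I)
j(M) = M^(3/2)
T = √(20678 + 183*√183) (T = √(183^(3/2) - 98*(1 - 98 - 114)) = √(183*√183 - 98*(-211)) = √(183*√183 + 20678) = √(20678 + 183*√183) ≈ 152.16)
1/T = 1/(√(20678 + 183*√183)) = (20678 + 183*√183)^(-½)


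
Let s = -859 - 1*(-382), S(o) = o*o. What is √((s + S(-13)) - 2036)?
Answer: 2*I*√586 ≈ 48.415*I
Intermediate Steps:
S(o) = o²
s = -477 (s = -859 + 382 = -477)
√((s + S(-13)) - 2036) = √((-477 + (-13)²) - 2036) = √((-477 + 169) - 2036) = √(-308 - 2036) = √(-2344) = 2*I*√586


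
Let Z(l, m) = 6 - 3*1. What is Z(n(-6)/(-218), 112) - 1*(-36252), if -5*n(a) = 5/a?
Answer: 36255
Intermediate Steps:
n(a) = -1/a
Z(l, m) = 3 (Z(l, m) = 6 - 3 = 3)
Z(n(-6)/(-218), 112) - 1*(-36252) = 3 - 1*(-36252) = 3 + 36252 = 36255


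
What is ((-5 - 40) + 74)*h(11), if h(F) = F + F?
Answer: 638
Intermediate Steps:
h(F) = 2*F
((-5 - 40) + 74)*h(11) = ((-5 - 40) + 74)*(2*11) = (-45 + 74)*22 = 29*22 = 638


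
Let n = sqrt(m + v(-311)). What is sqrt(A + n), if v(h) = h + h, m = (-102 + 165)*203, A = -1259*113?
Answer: sqrt(-142267 + 23*sqrt(23)) ≈ 377.04*I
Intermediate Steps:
A = -142267
m = 12789 (m = 63*203 = 12789)
v(h) = 2*h
n = 23*sqrt(23) (n = sqrt(12789 + 2*(-311)) = sqrt(12789 - 622) = sqrt(12167) = 23*sqrt(23) ≈ 110.30)
sqrt(A + n) = sqrt(-142267 + 23*sqrt(23))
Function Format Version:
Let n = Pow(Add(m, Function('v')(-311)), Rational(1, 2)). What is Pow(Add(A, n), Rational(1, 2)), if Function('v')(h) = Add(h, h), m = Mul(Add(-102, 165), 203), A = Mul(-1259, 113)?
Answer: Pow(Add(-142267, Mul(23, Pow(23, Rational(1, 2)))), Rational(1, 2)) ≈ Mul(377.04, I)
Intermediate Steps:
A = -142267
m = 12789 (m = Mul(63, 203) = 12789)
Function('v')(h) = Mul(2, h)
n = Mul(23, Pow(23, Rational(1, 2))) (n = Pow(Add(12789, Mul(2, -311)), Rational(1, 2)) = Pow(Add(12789, -622), Rational(1, 2)) = Pow(12167, Rational(1, 2)) = Mul(23, Pow(23, Rational(1, 2))) ≈ 110.30)
Pow(Add(A, n), Rational(1, 2)) = Pow(Add(-142267, Mul(23, Pow(23, Rational(1, 2)))), Rational(1, 2))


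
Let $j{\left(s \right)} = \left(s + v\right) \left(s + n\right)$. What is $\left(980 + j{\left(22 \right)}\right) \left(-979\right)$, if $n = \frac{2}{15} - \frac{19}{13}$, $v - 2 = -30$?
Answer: $- \frac{54469602}{65} \approx -8.3799 \cdot 10^{5}$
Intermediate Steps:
$v = -28$ ($v = 2 - 30 = -28$)
$n = - \frac{259}{195}$ ($n = 2 \cdot \frac{1}{15} - \frac{19}{13} = \frac{2}{15} - \frac{19}{13} = - \frac{259}{195} \approx -1.3282$)
$j{\left(s \right)} = \left(-28 + s\right) \left(- \frac{259}{195} + s\right)$ ($j{\left(s \right)} = \left(s - 28\right) \left(s - \frac{259}{195}\right) = \left(-28 + s\right) \left(- \frac{259}{195} + s\right)$)
$\left(980 + j{\left(22 \right)}\right) \left(-979\right) = \left(980 + \left(\frac{7252}{195} + 22^{2} - \frac{125818}{195}\right)\right) \left(-979\right) = \left(980 + \left(\frac{7252}{195} + 484 - \frac{125818}{195}\right)\right) \left(-979\right) = \left(980 - \frac{8062}{65}\right) \left(-979\right) = \frac{55638}{65} \left(-979\right) = - \frac{54469602}{65}$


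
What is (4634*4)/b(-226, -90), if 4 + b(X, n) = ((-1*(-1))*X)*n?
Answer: 2317/2542 ≈ 0.91149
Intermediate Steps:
b(X, n) = -4 + X*n (b(X, n) = -4 + ((-1*(-1))*X)*n = -4 + (1*X)*n = -4 + X*n)
(4634*4)/b(-226, -90) = (4634*4)/(-4 - 226*(-90)) = 18536/(-4 + 20340) = 18536/20336 = 18536*(1/20336) = 2317/2542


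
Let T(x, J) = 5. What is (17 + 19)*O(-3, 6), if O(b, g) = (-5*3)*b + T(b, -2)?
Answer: 1800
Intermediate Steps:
O(b, g) = 5 - 15*b (O(b, g) = (-5*3)*b + 5 = -15*b + 5 = 5 - 15*b)
(17 + 19)*O(-3, 6) = (17 + 19)*(5 - 15*(-3)) = 36*(5 + 45) = 36*50 = 1800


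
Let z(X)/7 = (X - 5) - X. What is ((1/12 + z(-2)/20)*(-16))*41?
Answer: 3280/3 ≈ 1093.3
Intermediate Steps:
z(X) = -35 (z(X) = 7*((X - 5) - X) = 7*((-5 + X) - X) = 7*(-5) = -35)
((1/12 + z(-2)/20)*(-16))*41 = ((1/12 - 35/20)*(-16))*41 = ((1*(1/12) - 35*1/20)*(-16))*41 = ((1/12 - 7/4)*(-16))*41 = -5/3*(-16)*41 = (80/3)*41 = 3280/3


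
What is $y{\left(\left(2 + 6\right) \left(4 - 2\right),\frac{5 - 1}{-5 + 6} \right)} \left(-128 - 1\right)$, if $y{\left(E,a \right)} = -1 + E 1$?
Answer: $-1935$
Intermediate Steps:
$y{\left(E,a \right)} = -1 + E$
$y{\left(\left(2 + 6\right) \left(4 - 2\right),\frac{5 - 1}{-5 + 6} \right)} \left(-128 - 1\right) = \left(-1 + \left(2 + 6\right) \left(4 - 2\right)\right) \left(-128 - 1\right) = \left(-1 + 8 \cdot 2\right) \left(-129\right) = \left(-1 + 16\right) \left(-129\right) = 15 \left(-129\right) = -1935$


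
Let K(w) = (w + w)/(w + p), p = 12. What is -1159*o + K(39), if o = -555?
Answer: 10935191/17 ≈ 6.4325e+5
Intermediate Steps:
K(w) = 2*w/(12 + w) (K(w) = (w + w)/(w + 12) = (2*w)/(12 + w) = 2*w/(12 + w))
-1159*o + K(39) = -1159*(-555) + 2*39/(12 + 39) = 643245 + 2*39/51 = 643245 + 2*39*(1/51) = 643245 + 26/17 = 10935191/17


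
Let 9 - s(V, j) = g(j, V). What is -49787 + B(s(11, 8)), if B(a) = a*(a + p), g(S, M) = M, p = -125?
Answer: -49533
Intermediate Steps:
s(V, j) = 9 - V
B(a) = a*(-125 + a) (B(a) = a*(a - 125) = a*(-125 + a))
-49787 + B(s(11, 8)) = -49787 + (9 - 1*11)*(-125 + (9 - 1*11)) = -49787 + (9 - 11)*(-125 + (9 - 11)) = -49787 - 2*(-125 - 2) = -49787 - 2*(-127) = -49787 + 254 = -49533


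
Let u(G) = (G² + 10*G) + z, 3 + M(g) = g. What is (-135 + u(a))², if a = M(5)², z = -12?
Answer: 8281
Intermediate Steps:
M(g) = -3 + g
a = 4 (a = (-3 + 5)² = 2² = 4)
u(G) = -12 + G² + 10*G (u(G) = (G² + 10*G) - 12 = -12 + G² + 10*G)
(-135 + u(a))² = (-135 + (-12 + 4² + 10*4))² = (-135 + (-12 + 16 + 40))² = (-135 + 44)² = (-91)² = 8281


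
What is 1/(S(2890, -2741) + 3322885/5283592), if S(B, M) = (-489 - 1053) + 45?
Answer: -5283592/7906214339 ≈ -0.00066828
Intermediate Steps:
S(B, M) = -1497 (S(B, M) = -1542 + 45 = -1497)
1/(S(2890, -2741) + 3322885/5283592) = 1/(-1497 + 3322885/5283592) = 1/(-7906214339/5283592) = -5283592/7906214339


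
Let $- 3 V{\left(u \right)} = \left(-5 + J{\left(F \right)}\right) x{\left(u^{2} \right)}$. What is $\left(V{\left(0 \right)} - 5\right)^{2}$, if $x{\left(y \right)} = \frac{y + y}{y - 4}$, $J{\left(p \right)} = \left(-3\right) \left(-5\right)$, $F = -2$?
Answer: $25$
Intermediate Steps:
$J{\left(p \right)} = 15$
$x{\left(y \right)} = \frac{2 y}{-4 + y}$
$V{\left(u \right)} = - \frac{20 u^{2}}{3 \left(-4 + u^{2}\right)}$ ($V{\left(u \right)} = - \frac{\left(-5 + 15\right) \frac{2 u^{2}}{-4 + u^{2}}}{3} = - \frac{10 \frac{2 u^{2}}{-4 + u^{2}}}{3} = - \frac{20 u^{2} \frac{1}{-4 + u^{2}}}{3} = - \frac{20 u^{2}}{3 \left(-4 + u^{2}\right)}$)
$\left(V{\left(0 \right)} - 5\right)^{2} = \left(- \frac{20 \cdot 0^{2}}{-12 + 3 \cdot 0^{2}} - 5\right)^{2} = \left(\left(-20\right) 0 \frac{1}{-12 + 3 \cdot 0} - 5\right)^{2} = \left(\left(-20\right) 0 \frac{1}{-12 + 0} - 5\right)^{2} = \left(\left(-20\right) 0 \frac{1}{-12} - 5\right)^{2} = \left(\left(-20\right) 0 \left(- \frac{1}{12}\right) - 5\right)^{2} = \left(0 - 5\right)^{2} = \left(-5\right)^{2} = 25$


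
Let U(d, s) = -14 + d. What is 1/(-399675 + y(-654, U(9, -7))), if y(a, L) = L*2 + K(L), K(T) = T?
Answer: -1/399690 ≈ -2.5019e-6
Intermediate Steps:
y(a, L) = 3*L (y(a, L) = L*2 + L = 2*L + L = 3*L)
1/(-399675 + y(-654, U(9, -7))) = 1/(-399675 + 3*(-14 + 9)) = 1/(-399675 + 3*(-5)) = 1/(-399675 - 15) = 1/(-399690) = -1/399690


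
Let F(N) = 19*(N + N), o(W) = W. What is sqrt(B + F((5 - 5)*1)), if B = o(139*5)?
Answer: sqrt(695) ≈ 26.363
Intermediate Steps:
B = 695 (B = 139*5 = 695)
F(N) = 38*N (F(N) = 19*(2*N) = 38*N)
sqrt(B + F((5 - 5)*1)) = sqrt(695 + 38*((5 - 5)*1)) = sqrt(695 + 38*(0*1)) = sqrt(695 + 38*0) = sqrt(695 + 0) = sqrt(695)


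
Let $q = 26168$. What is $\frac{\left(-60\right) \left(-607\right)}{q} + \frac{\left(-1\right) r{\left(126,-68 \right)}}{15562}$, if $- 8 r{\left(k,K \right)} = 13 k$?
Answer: $\frac{286062969}{203613208} \approx 1.4049$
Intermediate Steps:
$r{\left(k,K \right)} = - \frac{13 k}{8}$
$\frac{\left(-60\right) \left(-607\right)}{q} + \frac{\left(-1\right) r{\left(126,-68 \right)}}{15562} = \frac{\left(-60\right) \left(-607\right)}{26168} + \frac{\left(-1\right) \left(\left(- \frac{13}{8}\right) 126\right)}{15562} = 36420 \cdot \frac{1}{26168} + \left(-1\right) \left(- \frac{819}{4}\right) \frac{1}{15562} = \frac{9105}{6542} + \frac{819}{4} \cdot \frac{1}{15562} = \frac{9105}{6542} + \frac{819}{62248} = \frac{286062969}{203613208}$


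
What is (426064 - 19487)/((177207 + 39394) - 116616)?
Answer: 406577/99985 ≈ 4.0664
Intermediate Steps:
(426064 - 19487)/((177207 + 39394) - 116616) = 406577/(216601 - 116616) = 406577/99985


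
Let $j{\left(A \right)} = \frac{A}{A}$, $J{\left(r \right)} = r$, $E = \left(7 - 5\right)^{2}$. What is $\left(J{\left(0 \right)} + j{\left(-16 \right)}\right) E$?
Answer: $4$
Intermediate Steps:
$E = 4$ ($E = 2^{2} = 4$)
$j{\left(A \right)} = 1$
$\left(J{\left(0 \right)} + j{\left(-16 \right)}\right) E = \left(0 + 1\right) 4 = 1 \cdot 4 = 4$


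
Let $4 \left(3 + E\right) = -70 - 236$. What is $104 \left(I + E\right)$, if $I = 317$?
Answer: $24700$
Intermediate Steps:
$E = - \frac{159}{2}$ ($E = -3 + \frac{-70 - 236}{4} = -3 + \frac{1}{4} \left(-306\right) = -3 - \frac{153}{2} = - \frac{159}{2} \approx -79.5$)
$104 \left(I + E\right) = 104 \left(317 - \frac{159}{2}\right) = 104 \cdot \frac{475}{2} = 24700$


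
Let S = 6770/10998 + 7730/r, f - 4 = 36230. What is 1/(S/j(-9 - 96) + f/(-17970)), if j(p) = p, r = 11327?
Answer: -83352164805/169098417926 ≈ -0.49292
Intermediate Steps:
f = 36234 (f = 4 + 36230 = 36234)
S = 1720195/1325259 (S = 6770/10998 + 7730/11327 = 6770*(1/10998) + 7730*(1/11327) = 3385/5499 + 7730/11327 = 1720195/1325259 ≈ 1.2980)
1/(S/j(-9 - 96) + f/(-17970)) = 1/(1720195/(1325259*(-9 - 96)) + 36234/(-17970)) = 1/((1720195/1325259)/(-105) + 36234*(-1/17970)) = 1/((1720195/1325259)*(-1/105) - 6039/2995) = 1/(-344039/27830439 - 6039/2995) = 1/(-169098417926/83352164805) = -83352164805/169098417926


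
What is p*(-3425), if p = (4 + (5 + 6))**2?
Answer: -770625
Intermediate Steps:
p = 225 (p = (4 + 11)**2 = 15**2 = 225)
p*(-3425) = 225*(-3425) = -770625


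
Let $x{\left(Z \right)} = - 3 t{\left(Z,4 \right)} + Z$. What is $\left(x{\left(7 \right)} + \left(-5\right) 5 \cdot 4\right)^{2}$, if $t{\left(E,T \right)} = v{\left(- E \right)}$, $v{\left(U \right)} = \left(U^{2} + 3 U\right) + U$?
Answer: $24336$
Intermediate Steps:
$v{\left(U \right)} = U^{2} + 4 U$
$t{\left(E,T \right)} = - E \left(4 - E\right)$
$x{\left(Z \right)} = Z - 3 Z \left(-4 + Z\right)$ ($x{\left(Z \right)} = - 3 Z \left(-4 + Z\right) + Z = Z - 3 Z \left(-4 + Z\right)$)
$\left(x{\left(7 \right)} + \left(-5\right) 5 \cdot 4\right)^{2} = \left(7 \left(13 - 21\right) + \left(-5\right) 5 \cdot 4\right)^{2} = \left(7 \left(13 - 21\right) - 100\right)^{2} = \left(7 \left(-8\right) - 100\right)^{2} = \left(-56 - 100\right)^{2} = \left(-156\right)^{2} = 24336$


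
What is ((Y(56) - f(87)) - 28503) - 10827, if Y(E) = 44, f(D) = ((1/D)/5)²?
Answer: -7433893351/189225 ≈ -39286.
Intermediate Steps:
f(D) = 1/(25*D²) (f(D) = ((⅕)/D)² = (1/(5*D))² = 1/(25*D²))
((Y(56) - f(87)) - 28503) - 10827 = ((44 - 1/(25*87²)) - 28503) - 10827 = ((44 - 1/(25*7569)) - 28503) - 10827 = ((44 - 1*1/189225) - 28503) - 10827 = ((44 - 1/189225) - 28503) - 10827 = (8325899/189225 - 28503) - 10827 = -5385154276/189225 - 10827 = -7433893351/189225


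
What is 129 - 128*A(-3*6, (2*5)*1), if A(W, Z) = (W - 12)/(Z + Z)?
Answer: 321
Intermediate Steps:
A(W, Z) = (-12 + W)/(2*Z) (A(W, Z) = (-12 + W)/((2*Z)) = (-12 + W)*(1/(2*Z)) = (-12 + W)/(2*Z))
129 - 128*A(-3*6, (2*5)*1) = 129 - 64*(-12 - 3*6)/((2*5)*1) = 129 - 64*(-12 - 18)/(10*1) = 129 - 64*(-30)/10 = 129 - 128*(-3/2) = 129 + 192 = 321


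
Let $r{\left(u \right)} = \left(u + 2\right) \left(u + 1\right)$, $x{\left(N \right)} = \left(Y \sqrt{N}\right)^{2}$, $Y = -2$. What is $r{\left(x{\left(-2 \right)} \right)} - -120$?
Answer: $162$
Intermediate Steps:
$x{\left(N \right)} = 4 N$ ($x{\left(N \right)} = \left(- 2 \sqrt{N}\right)^{2} = 4 N$)
$r{\left(u \right)} = \left(1 + u\right) \left(2 + u\right)$ ($r{\left(u \right)} = \left(2 + u\right) \left(1 + u\right) = \left(1 + u\right) \left(2 + u\right)$)
$r{\left(x{\left(-2 \right)} \right)} - -120 = \left(2 + \left(4 \left(-2\right)\right)^{2} + 3 \cdot 4 \left(-2\right)\right) - -120 = \left(2 + \left(-8\right)^{2} + 3 \left(-8\right)\right) + 120 = \left(2 + 64 - 24\right) + 120 = 42 + 120 = 162$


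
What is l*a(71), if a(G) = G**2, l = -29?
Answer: -146189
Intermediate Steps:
l*a(71) = -29*71**2 = -29*5041 = -146189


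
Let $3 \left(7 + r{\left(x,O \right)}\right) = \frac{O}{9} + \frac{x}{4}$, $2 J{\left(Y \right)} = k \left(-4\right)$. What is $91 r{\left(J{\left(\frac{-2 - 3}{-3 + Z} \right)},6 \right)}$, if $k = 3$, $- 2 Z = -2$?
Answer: $- \frac{11921}{18} \approx -662.28$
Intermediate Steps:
$Z = 1$ ($Z = \left(- \frac{1}{2}\right) \left(-2\right) = 1$)
$J{\left(Y \right)} = -6$ ($J{\left(Y \right)} = \frac{3 \left(-4\right)}{2} = \frac{1}{2} \left(-12\right) = -6$)
$r{\left(x,O \right)} = -7 + \frac{x}{12} + \frac{O}{27}$ ($r{\left(x,O \right)} = -7 + \frac{\frac{O}{9} + \frac{x}{4}}{3} = -7 + \frac{\frac{x}{4} + \frac{O}{9}}{3} = -7 + \left(\frac{x}{12} + \frac{O}{27}\right) = -7 + \frac{x}{12} + \frac{O}{27}$)
$91 r{\left(J{\left(\frac{-2 - 3}{-3 + Z} \right)},6 \right)} = 91 \left(-7 + \frac{1}{12} \left(-6\right) + \frac{1}{27} \cdot 6\right) = 91 \left(-7 - \frac{1}{2} + \frac{2}{9}\right) = 91 \left(- \frac{131}{18}\right) = - \frac{11921}{18}$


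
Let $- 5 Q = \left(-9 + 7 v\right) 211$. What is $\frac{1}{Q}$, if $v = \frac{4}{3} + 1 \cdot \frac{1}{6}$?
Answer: $- \frac{10}{633} \approx -0.015798$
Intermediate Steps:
$v = \frac{3}{2}$ ($v = 4 \cdot \frac{1}{3} + 1 \cdot \frac{1}{6} = \frac{4}{3} + \frac{1}{6} = \frac{3}{2} \approx 1.5$)
$Q = - \frac{633}{10}$ ($Q = - \frac{\left(-9 + 7 \cdot \frac{3}{2}\right) 211}{5} = - \frac{\left(-9 + \frac{21}{2}\right) 211}{5} = - \frac{\frac{3}{2} \cdot 211}{5} = \left(- \frac{1}{5}\right) \frac{633}{2} = - \frac{633}{10} \approx -63.3$)
$\frac{1}{Q} = \frac{1}{- \frac{633}{10}} = - \frac{10}{633}$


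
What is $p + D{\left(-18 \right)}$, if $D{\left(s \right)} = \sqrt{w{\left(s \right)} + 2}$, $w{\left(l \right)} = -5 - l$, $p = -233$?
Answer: $-233 + \sqrt{15} \approx -229.13$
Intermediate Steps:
$D{\left(s \right)} = \sqrt{-3 - s}$ ($D{\left(s \right)} = \sqrt{\left(-5 - s\right) + 2} = \sqrt{-3 - s}$)
$p + D{\left(-18 \right)} = -233 + \sqrt{-3 - -18} = -233 + \sqrt{-3 + 18} = -233 + \sqrt{15}$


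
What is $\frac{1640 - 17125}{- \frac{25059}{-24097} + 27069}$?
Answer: $- \frac{373142045}{652306752} \approx -0.57203$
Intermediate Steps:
$\frac{1640 - 17125}{- \frac{25059}{-24097} + 27069} = - \frac{15485}{\left(-25059\right) \left(- \frac{1}{24097}\right) + 27069} = - \frac{15485}{\frac{25059}{24097} + 27069} = - \frac{15485}{\frac{652306752}{24097}} = \left(-15485\right) \frac{24097}{652306752} = - \frac{373142045}{652306752}$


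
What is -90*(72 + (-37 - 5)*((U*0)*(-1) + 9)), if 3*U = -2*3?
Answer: 27540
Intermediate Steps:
U = -2 (U = (-2*3)/3 = (⅓)*(-6) = -2)
-90*(72 + (-37 - 5)*((U*0)*(-1) + 9)) = -90*(72 + (-37 - 5)*(-2*0*(-1) + 9)) = -90*(72 - 42*(0*(-1) + 9)) = -90*(72 - 42*(0 + 9)) = -90*(72 - 42*9) = -90*(72 - 378) = -90*(-306) = 27540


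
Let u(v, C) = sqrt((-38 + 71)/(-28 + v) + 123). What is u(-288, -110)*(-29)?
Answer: -87*sqrt(340885)/158 ≈ -321.49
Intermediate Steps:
u(v, C) = sqrt(123 + 33/(-28 + v)) (u(v, C) = sqrt(33/(-28 + v) + 123) = sqrt(123 + 33/(-28 + v)))
u(-288, -110)*(-29) = sqrt(123 + 33/(-28 - 288))*(-29) = sqrt(123 + 33/(-316))*(-29) = sqrt(123 + 33*(-1/316))*(-29) = sqrt(123 - 33/316)*(-29) = sqrt(38835/316)*(-29) = (3*sqrt(340885)/158)*(-29) = -87*sqrt(340885)/158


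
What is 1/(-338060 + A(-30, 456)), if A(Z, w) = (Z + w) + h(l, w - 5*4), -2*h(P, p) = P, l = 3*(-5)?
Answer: -2/675253 ≈ -2.9619e-6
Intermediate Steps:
l = -15
h(P, p) = -P/2
A(Z, w) = 15/2 + Z + w (A(Z, w) = (Z + w) - 1/2*(-15) = (Z + w) + 15/2 = 15/2 + Z + w)
1/(-338060 + A(-30, 456)) = 1/(-338060 + (15/2 - 30 + 456)) = 1/(-338060 + 867/2) = 1/(-675253/2) = -2/675253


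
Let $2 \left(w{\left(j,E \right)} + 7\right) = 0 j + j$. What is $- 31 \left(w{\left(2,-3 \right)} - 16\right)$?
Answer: $682$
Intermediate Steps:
$w{\left(j,E \right)} = -7 + \frac{j}{2}$ ($w{\left(j,E \right)} = -7 + \frac{0 j + j}{2} = -7 + \frac{0 + j}{2} = -7 + \frac{j}{2}$)
$- 31 \left(w{\left(2,-3 \right)} - 16\right) = - 31 \left(\left(-7 + \frac{1}{2} \cdot 2\right) - 16\right) = - 31 \left(\left(-7 + 1\right) - 16\right) = - 31 \left(-6 - 16\right) = \left(-31\right) \left(-22\right) = 682$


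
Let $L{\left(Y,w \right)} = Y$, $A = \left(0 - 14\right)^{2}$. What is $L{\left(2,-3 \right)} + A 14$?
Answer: $2746$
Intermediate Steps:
$A = 196$ ($A = \left(0 - 14\right)^{2} = \left(-14\right)^{2} = 196$)
$L{\left(2,-3 \right)} + A 14 = 2 + 196 \cdot 14 = 2 + 2744 = 2746$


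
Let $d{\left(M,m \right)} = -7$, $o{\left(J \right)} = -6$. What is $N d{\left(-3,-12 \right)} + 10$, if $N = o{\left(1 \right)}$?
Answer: $52$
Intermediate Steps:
$N = -6$
$N d{\left(-3,-12 \right)} + 10 = \left(-6\right) \left(-7\right) + 10 = 42 + 10 = 52$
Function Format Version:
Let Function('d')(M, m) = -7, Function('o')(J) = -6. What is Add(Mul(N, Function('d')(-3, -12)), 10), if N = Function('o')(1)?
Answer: 52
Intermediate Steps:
N = -6
Add(Mul(N, Function('d')(-3, -12)), 10) = Add(Mul(-6, -7), 10) = Add(42, 10) = 52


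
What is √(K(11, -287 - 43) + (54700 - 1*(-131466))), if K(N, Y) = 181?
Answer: 7*√3803 ≈ 431.68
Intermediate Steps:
√(K(11, -287 - 43) + (54700 - 1*(-131466))) = √(181 + (54700 - 1*(-131466))) = √(181 + (54700 + 131466)) = √(181 + 186166) = √186347 = 7*√3803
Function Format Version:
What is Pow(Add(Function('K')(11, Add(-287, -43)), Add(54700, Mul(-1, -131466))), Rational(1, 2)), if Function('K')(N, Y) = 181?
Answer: Mul(7, Pow(3803, Rational(1, 2))) ≈ 431.68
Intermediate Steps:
Pow(Add(Function('K')(11, Add(-287, -43)), Add(54700, Mul(-1, -131466))), Rational(1, 2)) = Pow(Add(181, Add(54700, Mul(-1, -131466))), Rational(1, 2)) = Pow(Add(181, Add(54700, 131466)), Rational(1, 2)) = Pow(Add(181, 186166), Rational(1, 2)) = Pow(186347, Rational(1, 2)) = Mul(7, Pow(3803, Rational(1, 2)))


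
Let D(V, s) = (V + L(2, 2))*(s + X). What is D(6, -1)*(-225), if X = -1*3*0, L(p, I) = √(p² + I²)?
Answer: 1350 + 450*√2 ≈ 1986.4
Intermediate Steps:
L(p, I) = √(I² + p²)
X = 0 (X = -3*0 = 0)
D(V, s) = s*(V + 2*√2) (D(V, s) = (V + √(2² + 2²))*(s + 0) = (V + √(4 + 4))*s = (V + √8)*s = (V + 2*√2)*s = s*(V + 2*√2))
D(6, -1)*(-225) = -(6 + 2*√2)*(-225) = (-6 - 2*√2)*(-225) = 1350 + 450*√2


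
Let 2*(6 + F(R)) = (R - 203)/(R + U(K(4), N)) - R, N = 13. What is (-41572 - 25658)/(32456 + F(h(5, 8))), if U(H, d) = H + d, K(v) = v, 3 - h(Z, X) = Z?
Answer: -80676/38933 ≈ -2.0722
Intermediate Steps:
h(Z, X) = 3 - Z
F(R) = -6 - R/2 + (-203 + R)/(2*(17 + R)) (F(R) = -6 + ((R - 203)/(R + (4 + 13)) - R)/2 = -6 + ((-203 + R)/(R + 17) - R)/2 = -6 + ((-203 + R)/(17 + R) - R)/2 = -6 + (-R + (-203 + R)/(17 + R))/2 = -6 + (-R/2 + (-203 + R)/(2*(17 + R))) = -6 - R/2 + (-203 + R)/(2*(17 + R)))
(-41572 - 25658)/(32456 + F(h(5, 8))) = (-41572 - 25658)/(32456 + (-407 - (3 - 1*5)² - 28*(3 - 1*5))/(2*(17 + (3 - 1*5)))) = -67230/(32456 + (-407 - (3 - 5)² - 28*(3 - 5))/(2*(17 + (3 - 5)))) = -67230/(32456 + (-407 - 1*(-2)² - 28*(-2))/(2*(17 - 2))) = -67230/(32456 + (½)*(-407 - 1*4 + 56)/15) = -67230/(32456 + (½)*(1/15)*(-407 - 4 + 56)) = -67230/(32456 + (½)*(1/15)*(-355)) = -67230/(32456 - 71/6) = -67230/194665/6 = -67230*6/194665 = -80676/38933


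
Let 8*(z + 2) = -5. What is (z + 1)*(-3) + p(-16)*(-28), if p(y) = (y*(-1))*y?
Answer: 57383/8 ≈ 7172.9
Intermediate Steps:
z = -21/8 (z = -2 + (⅛)*(-5) = -2 - 5/8 = -21/8 ≈ -2.6250)
p(y) = -y² (p(y) = (-y)*y = -y²)
(z + 1)*(-3) + p(-16)*(-28) = (-21/8 + 1)*(-3) - 1*(-16)²*(-28) = -13/8*(-3) - 1*256*(-28) = 39/8 - 256*(-28) = 39/8 + 7168 = 57383/8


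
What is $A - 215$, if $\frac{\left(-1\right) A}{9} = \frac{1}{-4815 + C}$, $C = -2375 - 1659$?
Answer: $- \frac{1902526}{8849} \approx -215.0$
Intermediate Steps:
$C = -4034$ ($C = -2375 - 1659 = -4034$)
$A = \frac{9}{8849}$ ($A = - \frac{9}{-4815 - 4034} = - \frac{9}{-8849} = \left(-9\right) \left(- \frac{1}{8849}\right) = \frac{9}{8849} \approx 0.0010171$)
$A - 215 = \frac{9}{8849} - 215 = - \frac{1902526}{8849}$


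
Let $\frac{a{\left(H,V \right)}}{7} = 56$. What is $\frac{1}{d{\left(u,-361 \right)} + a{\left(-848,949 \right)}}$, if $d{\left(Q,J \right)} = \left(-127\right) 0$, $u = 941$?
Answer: $\frac{1}{392} \approx 0.002551$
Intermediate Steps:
$a{\left(H,V \right)} = 392$ ($a{\left(H,V \right)} = 7 \cdot 56 = 392$)
$d{\left(Q,J \right)} = 0$
$\frac{1}{d{\left(u,-361 \right)} + a{\left(-848,949 \right)}} = \frac{1}{0 + 392} = \frac{1}{392}$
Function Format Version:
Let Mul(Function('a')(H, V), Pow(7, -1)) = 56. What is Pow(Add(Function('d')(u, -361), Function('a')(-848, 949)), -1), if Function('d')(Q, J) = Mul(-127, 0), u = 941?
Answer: Rational(1, 392) ≈ 0.0025510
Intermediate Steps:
Function('a')(H, V) = 392 (Function('a')(H, V) = Mul(7, 56) = 392)
Function('d')(Q, J) = 0
Pow(Add(Function('d')(u, -361), Function('a')(-848, 949)), -1) = Pow(Add(0, 392), -1) = Pow(392, -1) = Rational(1, 392)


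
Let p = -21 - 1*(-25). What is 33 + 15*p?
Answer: 93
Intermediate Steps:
p = 4 (p = -21 + 25 = 4)
33 + 15*p = 33 + 15*4 = 33 + 60 = 93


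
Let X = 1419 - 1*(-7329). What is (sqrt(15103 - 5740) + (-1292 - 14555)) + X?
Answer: -7099 + sqrt(9363) ≈ -7002.2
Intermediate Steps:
X = 8748 (X = 1419 + 7329 = 8748)
(sqrt(15103 - 5740) + (-1292 - 14555)) + X = (sqrt(15103 - 5740) + (-1292 - 14555)) + 8748 = (sqrt(9363) - 15847) + 8748 = (-15847 + sqrt(9363)) + 8748 = -7099 + sqrt(9363)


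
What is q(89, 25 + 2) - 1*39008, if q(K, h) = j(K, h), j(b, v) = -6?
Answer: -39014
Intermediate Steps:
q(K, h) = -6
q(89, 25 + 2) - 1*39008 = -6 - 1*39008 = -6 - 39008 = -39014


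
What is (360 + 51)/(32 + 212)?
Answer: 411/244 ≈ 1.6844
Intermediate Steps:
(360 + 51)/(32 + 212) = 411/244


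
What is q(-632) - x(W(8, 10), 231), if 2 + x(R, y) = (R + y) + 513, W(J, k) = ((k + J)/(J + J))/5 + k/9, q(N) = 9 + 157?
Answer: -207841/360 ≈ -577.34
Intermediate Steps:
q(N) = 166
W(J, k) = k/9 + (J + k)/(10*J) (W(J, k) = ((J + k)/((2*J)))*(1/5) + k*(1/9) = ((J + k)*(1/(2*J)))*(1/5) + k/9 = ((J + k)/(2*J))*(1/5) + k/9 = (J + k)/(10*J) + k/9 = k/9 + (J + k)/(10*J))
x(R, y) = 511 + R + y (x(R, y) = -2 + ((R + y) + 513) = -2 + (513 + R + y) = 511 + R + y)
q(-632) - x(W(8, 10), 231) = 166 - (511 + (1/10 + (1/9)*10 + (1/10)*10/8) + 231) = 166 - (511 + (1/10 + 10/9 + (1/10)*10*(1/8)) + 231) = 166 - (511 + (1/10 + 10/9 + 1/8) + 231) = 166 - (511 + 481/360 + 231) = 166 - 1*267601/360 = 166 - 267601/360 = -207841/360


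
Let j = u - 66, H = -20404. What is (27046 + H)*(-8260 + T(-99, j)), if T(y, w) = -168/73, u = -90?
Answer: -4006109016/73 ≈ -5.4878e+7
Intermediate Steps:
j = -156 (j = -90 - 66 = -156)
T(y, w) = -168/73 (T(y, w) = -168*1/73 = -168/73)
(27046 + H)*(-8260 + T(-99, j)) = (27046 - 20404)*(-8260 - 168/73) = 6642*(-603148/73) = -4006109016/73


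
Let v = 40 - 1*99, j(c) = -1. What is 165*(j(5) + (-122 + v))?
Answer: -30030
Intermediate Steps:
v = -59 (v = 40 - 99 = -59)
165*(j(5) + (-122 + v)) = 165*(-1 + (-122 - 59)) = 165*(-1 - 181) = 165*(-182) = -30030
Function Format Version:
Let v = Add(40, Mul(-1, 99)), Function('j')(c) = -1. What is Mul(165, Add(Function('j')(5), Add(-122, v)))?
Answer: -30030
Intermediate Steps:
v = -59 (v = Add(40, -99) = -59)
Mul(165, Add(Function('j')(5), Add(-122, v))) = Mul(165, Add(-1, Add(-122, -59))) = Mul(165, Add(-1, -181)) = Mul(165, -182) = -30030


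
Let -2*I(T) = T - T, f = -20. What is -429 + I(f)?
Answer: -429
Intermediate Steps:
I(T) = 0 (I(T) = -(T - T)/2 = -½*0 = 0)
-429 + I(f) = -429 + 0 = -429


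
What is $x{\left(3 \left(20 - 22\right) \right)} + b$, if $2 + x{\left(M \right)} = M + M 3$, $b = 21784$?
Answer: $21758$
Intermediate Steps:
$x{\left(M \right)} = -2 + 4 M$ ($x{\left(M \right)} = -2 + \left(M + M 3\right) = -2 + \left(M + 3 M\right) = -2 + 4 M$)
$x{\left(3 \left(20 - 22\right) \right)} + b = \left(-2 + 4 \cdot 3 \left(20 - 22\right)\right) + 21784 = \left(-2 + 4 \cdot 3 \left(-2\right)\right) + 21784 = \left(-2 + 4 \left(-6\right)\right) + 21784 = \left(-2 - 24\right) + 21784 = -26 + 21784 = 21758$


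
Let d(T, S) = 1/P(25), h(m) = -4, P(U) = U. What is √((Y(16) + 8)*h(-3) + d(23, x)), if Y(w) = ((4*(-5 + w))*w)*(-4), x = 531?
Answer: √280801/5 ≈ 105.98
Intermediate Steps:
Y(w) = -4*w*(-20 + 4*w) (Y(w) = ((-20 + 4*w)*w)*(-4) = (w*(-20 + 4*w))*(-4) = -4*w*(-20 + 4*w))
d(T, S) = 1/25
√((Y(16) + 8)*h(-3) + d(23, x)) = √((16*16*(5 - 1*16) + 8)*(-4) + 1/25) = √((16*16*(5 - 16) + 8)*(-4) + 1/25) = √((16*16*(-11) + 8)*(-4) + 1/25) = √((-2816 + 8)*(-4) + 1/25) = √(-2808*(-4) + 1/25) = √(11232 + 1/25) = √(280801/25) = √280801/5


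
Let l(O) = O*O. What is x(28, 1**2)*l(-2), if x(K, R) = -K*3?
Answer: -336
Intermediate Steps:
x(K, R) = -3*K
l(O) = O**2
x(28, 1**2)*l(-2) = -3*28*(-2)**2 = -84*4 = -336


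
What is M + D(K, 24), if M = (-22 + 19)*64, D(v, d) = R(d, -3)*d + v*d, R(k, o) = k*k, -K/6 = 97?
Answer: -336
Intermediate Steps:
K = -582 (K = -6*97 = -582)
R(k, o) = k²
D(v, d) = d³ + d*v (D(v, d) = d²*d + v*d = d³ + d*v)
M = -192 (M = -3*64 = -192)
M + D(K, 24) = -192 + 24*(-582 + 24²) = -192 + 24*(-582 + 576) = -192 + 24*(-6) = -192 - 144 = -336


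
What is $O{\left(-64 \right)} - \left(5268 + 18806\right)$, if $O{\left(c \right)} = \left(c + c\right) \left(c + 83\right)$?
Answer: $-26506$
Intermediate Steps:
$O{\left(c \right)} = 2 c \left(83 + c\right)$
$O{\left(-64 \right)} - \left(5268 + 18806\right) = 2 \left(-64\right) \left(83 - 64\right) - \left(5268 + 18806\right) = 2 \left(-64\right) 19 - 24074 = -2432 - 24074 = -26506$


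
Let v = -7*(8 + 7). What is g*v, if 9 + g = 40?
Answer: -3255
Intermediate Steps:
v = -105 (v = -7*15 = -105)
g = 31 (g = -9 + 40 = 31)
g*v = 31*(-105) = -3255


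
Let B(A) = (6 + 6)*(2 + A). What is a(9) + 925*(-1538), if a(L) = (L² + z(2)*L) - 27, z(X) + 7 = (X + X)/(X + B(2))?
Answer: -35566457/25 ≈ -1.4227e+6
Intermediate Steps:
B(A) = 24 + 12*A (B(A) = 12*(2 + A) = 24 + 12*A)
z(X) = -7 + 2*X/(48 + X) (z(X) = -7 + (X + X)/(X + (24 + 12*2)) = -7 + (2*X)/(X + (24 + 24)) = -7 + (2*X)/(X + 48) = -7 + (2*X)/(48 + X) = -7 + 2*X/(48 + X))
a(L) = -27 + L² - 173*L/25 (a(L) = (L² + ((-336 - 5*2)/(48 + 2))*L) - 27 = (L² + ((-336 - 10)/50)*L) - 27 = (L² + ((1/50)*(-346))*L) - 27 = (L² - 173*L/25) - 27 = -27 + L² - 173*L/25)
a(9) + 925*(-1538) = (-27 + 9² - 173/25*9) + 925*(-1538) = (-27 + 81 - 1557/25) - 1422650 = -207/25 - 1422650 = -35566457/25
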